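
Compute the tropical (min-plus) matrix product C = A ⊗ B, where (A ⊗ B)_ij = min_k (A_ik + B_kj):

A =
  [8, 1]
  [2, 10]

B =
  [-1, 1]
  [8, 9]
A ⊗ B =
  [7, 9]
  [1, 3]

Apply the min-plus product entry-by-entry:
  C[0][0] = min over k of (A[0][0] + B[0][0] = 8 + -1 = 7, A[0][1] + B[1][0] = 1 + 8 = 9) = 7 (attained at k = 0)
  C[0][1] = min over k of (A[0][0] + B[0][1] = 8 + 1 = 9, A[0][1] + B[1][1] = 1 + 9 = 10) = 9 (attained at k = 0)
  C[1][0] = min over k of (A[1][0] + B[0][0] = 2 + -1 = 1, A[1][1] + B[1][0] = 10 + 8 = 18) = 1 (attained at k = 0)
  C[1][1] = min over k of (A[1][0] + B[0][1] = 2 + 1 = 3, A[1][1] + B[1][1] = 10 + 9 = 19) = 3 (attained at k = 0)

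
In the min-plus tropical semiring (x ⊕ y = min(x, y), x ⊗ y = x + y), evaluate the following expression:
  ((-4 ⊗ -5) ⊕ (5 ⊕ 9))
((-4 ⊗ -5) ⊕ (5 ⊕ 9)) = -9

Expand innermost to outermost. Recall ⊕ takes the minimum of its arguments and ⊗ takes their sum. Working out the expression ((-4 ⊗ -5) ⊕ (5 ⊕ 9)) gives -9.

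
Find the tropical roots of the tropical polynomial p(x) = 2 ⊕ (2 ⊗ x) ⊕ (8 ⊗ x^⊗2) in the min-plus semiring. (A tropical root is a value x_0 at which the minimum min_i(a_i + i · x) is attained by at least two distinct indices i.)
Roots: {-6, 0}

Each tropical root is a break point of the lower envelope of the lines y = a_i + i · x (there are 3 lines, with slopes 0, 1, ..., 2). Only the lines that attain the minimum somewhere contribute to roots; other lines are dominated. Here the surviving (envelope) indices are i = 2, i = 1, i = 0.
Intersections between consecutive envelope lines give the roots: for adjacent envelope indices i < j the intersection is x = (a_i − a_j) / (j − i). Reading off the sorted break points: {-6, 0}.
Verification: at each break x_0, at least two indices attain the minimum of min_i(a_i + i · x_0).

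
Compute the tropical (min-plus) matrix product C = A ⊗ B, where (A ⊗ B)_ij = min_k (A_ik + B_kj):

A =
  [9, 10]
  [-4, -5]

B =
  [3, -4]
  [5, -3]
A ⊗ B =
  [12, 5]
  [-1, -8]

Apply the min-plus product entry-by-entry:
  C[0][0] = min over k of (A[0][0] + B[0][0] = 9 + 3 = 12, A[0][1] + B[1][0] = 10 + 5 = 15) = 12 (attained at k = 0)
  C[0][1] = min over k of (A[0][0] + B[0][1] = 9 + -4 = 5, A[0][1] + B[1][1] = 10 + -3 = 7) = 5 (attained at k = 0)
  C[1][0] = min over k of (A[1][0] + B[0][0] = -4 + 3 = -1, A[1][1] + B[1][0] = -5 + 5 = 0) = -1 (attained at k = 0)
  C[1][1] = min over k of (A[1][0] + B[0][1] = -4 + -4 = -8, A[1][1] + B[1][1] = -5 + -3 = -8) = -8 (attained at k = 0)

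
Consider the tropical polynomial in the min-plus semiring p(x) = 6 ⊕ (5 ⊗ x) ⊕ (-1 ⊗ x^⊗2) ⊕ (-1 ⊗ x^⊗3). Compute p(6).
p(6) = 6

A tropical monomial a ⊗ x^⊗i evaluates to a + i · x. Evaluating each term at x = 6:
  Term 0 contributes 6 + 0 · 6 = 6
  Term 1 contributes 5 + 1 · 6 = 11
  Term 2 contributes -1 + 2 · 6 = 11
  Term 3 contributes -1 + 3 · 6 = 17
p(6) = ⊕ of these = min[6, 11, 11, 17] = 6.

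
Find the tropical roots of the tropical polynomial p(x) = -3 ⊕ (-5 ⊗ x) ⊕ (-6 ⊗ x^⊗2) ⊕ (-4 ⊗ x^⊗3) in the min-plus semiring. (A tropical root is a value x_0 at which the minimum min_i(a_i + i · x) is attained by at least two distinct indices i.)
Roots: {-2, 1, 2}

Each tropical root is a break point of the lower envelope of the lines y = a_i + i · x (there are 4 lines, with slopes 0, 1, ..., 3). Only the lines that attain the minimum somewhere contribute to roots; other lines are dominated. Here the surviving (envelope) indices are i = 3, i = 2, i = 1, i = 0.
Intersections between consecutive envelope lines give the roots: for adjacent envelope indices i < j the intersection is x = (a_i − a_j) / (j − i). Reading off the sorted break points: {-2, 1, 2}.
Verification: at each break x_0, at least two indices attain the minimum of min_i(a_i + i · x_0).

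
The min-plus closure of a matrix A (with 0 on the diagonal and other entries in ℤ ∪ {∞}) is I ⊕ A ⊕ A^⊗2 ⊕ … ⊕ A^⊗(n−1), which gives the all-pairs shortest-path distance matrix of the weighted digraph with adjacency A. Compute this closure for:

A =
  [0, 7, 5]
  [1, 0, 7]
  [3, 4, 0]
Closure =
  [0, 7, 5]
  [1, 0, 6]
  [3, 4, 0]

This is the Floyd-Warshall all-pairs shortest-path computation. For each intermediate vertex k = 0, 1, …, 2, update dist[i][j] ← min(dist[i][j], dist[i][k] + dist[k][j]). The final matrix gives, for each (i, j), the minimum total weight of any directed path from i to j (possibly empty when i = j).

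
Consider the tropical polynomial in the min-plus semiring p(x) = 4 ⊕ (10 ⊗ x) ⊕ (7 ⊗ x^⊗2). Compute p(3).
p(3) = 4

A tropical monomial a ⊗ x^⊗i evaluates to a + i · x. Evaluating each term at x = 3:
  Term 0 contributes 4 + 0 · 3 = 4
  Term 1 contributes 10 + 1 · 3 = 13
  Term 2 contributes 7 + 2 · 3 = 13
p(3) = ⊕ of these = min[4, 13, 13] = 4.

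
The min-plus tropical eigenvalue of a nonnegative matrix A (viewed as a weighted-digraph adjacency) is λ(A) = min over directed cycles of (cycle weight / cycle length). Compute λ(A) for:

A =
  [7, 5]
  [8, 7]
λ(A) = 13/2

Enumerate directed cycles and compute their means (weight / length). Sample:
  cycle 0 → 0: weight = 7, length = 1, mean = 7/1 ≈ 7.000
  cycle 1 → 1: weight = 7, length = 1, mean = 7/1 ≈ 7.000
  cycle 0 → 1 → 0: weight = 13, length = 2, mean = 13/2 ≈ 6.500
  cycle 1 → 0 → 1: weight = 13, length = 2, mean = 13/2 ≈ 6.500
Minimum mean = 6.500, attained e.g. along the cycle 0 → 1 → 0 with weight 13 and length 2. So λ(A) = 13/2 = 13/2.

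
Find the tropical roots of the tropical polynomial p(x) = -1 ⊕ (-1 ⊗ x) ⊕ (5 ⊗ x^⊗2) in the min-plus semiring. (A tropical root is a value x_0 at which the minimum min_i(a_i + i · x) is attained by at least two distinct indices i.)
Roots: {-6, 0}

Each tropical root is a break point of the lower envelope of the lines y = a_i + i · x (there are 3 lines, with slopes 0, 1, ..., 2). Only the lines that attain the minimum somewhere contribute to roots; other lines are dominated. Here the surviving (envelope) indices are i = 2, i = 1, i = 0.
Intersections between consecutive envelope lines give the roots: for adjacent envelope indices i < j the intersection is x = (a_i − a_j) / (j − i). Reading off the sorted break points: {-6, 0}.
Verification: at each break x_0, at least two indices attain the minimum of min_i(a_i + i · x_0).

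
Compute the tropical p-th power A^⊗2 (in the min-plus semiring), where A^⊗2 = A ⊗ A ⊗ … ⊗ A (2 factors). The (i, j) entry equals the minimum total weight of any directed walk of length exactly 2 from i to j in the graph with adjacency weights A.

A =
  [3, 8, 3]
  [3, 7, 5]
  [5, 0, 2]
A^⊗2 =
  [6, 3, 5]
  [6, 5, 6]
  [3, 2, 4]

Each entry (A^⊗2)_ij equals the minimum over all length-2 walks i = v_0 → v_1 → … → v_2 = j of Σ_t A[v_t][v_{t+1}]. For example, for (i, j) = (0, 2) we minimise over 3 possible intermediate vertex sequences; the minimum is 5, attained along the walk 0 → 2 → 2.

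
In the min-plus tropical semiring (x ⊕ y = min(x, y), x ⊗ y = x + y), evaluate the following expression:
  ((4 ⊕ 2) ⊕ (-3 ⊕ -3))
((4 ⊕ 2) ⊕ (-3 ⊕ -3)) = -3

Expand innermost to outermost. Recall ⊕ takes the minimum of its arguments and ⊗ takes their sum. Working out the expression ((4 ⊕ 2) ⊕ (-3 ⊕ -3)) gives -3.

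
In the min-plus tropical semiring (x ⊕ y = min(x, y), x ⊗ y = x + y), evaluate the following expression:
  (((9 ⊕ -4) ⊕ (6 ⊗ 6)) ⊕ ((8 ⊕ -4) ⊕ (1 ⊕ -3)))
(((9 ⊕ -4) ⊕ (6 ⊗ 6)) ⊕ ((8 ⊕ -4) ⊕ (1 ⊕ -3))) = -4

Expand innermost to outermost. Recall ⊕ takes the minimum of its arguments and ⊗ takes their sum. Working out the expression (((9 ⊕ -4) ⊕ (6 ⊗ 6)) ⊕ ((8 ⊕ -4) ⊕ (1 ⊕ -3))) gives -4.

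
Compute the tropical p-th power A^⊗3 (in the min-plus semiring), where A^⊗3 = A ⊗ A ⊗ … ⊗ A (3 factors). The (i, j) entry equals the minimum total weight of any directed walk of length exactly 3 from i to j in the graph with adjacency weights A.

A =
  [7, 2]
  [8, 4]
A^⊗3 =
  [14, 10]
  [16, 12]

Each entry (A^⊗3)_ij equals the minimum over all length-3 walks i = v_0 → v_1 → … → v_3 = j of Σ_t A[v_t][v_{t+1}]. For example, for (i, j) = (0, 1) we minimise over 4 possible intermediate vertex sequences; the minimum is 10, attained along the walk 0 → 1 → 1 → 1.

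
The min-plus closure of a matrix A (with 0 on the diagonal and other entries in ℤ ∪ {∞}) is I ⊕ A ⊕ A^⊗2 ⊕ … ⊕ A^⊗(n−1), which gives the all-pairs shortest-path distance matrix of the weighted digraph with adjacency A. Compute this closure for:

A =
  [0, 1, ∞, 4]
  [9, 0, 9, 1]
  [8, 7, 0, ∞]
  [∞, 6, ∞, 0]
Closure =
  [0, 1, 10, 2]
  [9, 0, 9, 1]
  [8, 7, 0, 8]
  [15, 6, 15, 0]

This is the Floyd-Warshall all-pairs shortest-path computation. For each intermediate vertex k = 0, 1, …, 3, update dist[i][j] ← min(dist[i][j], dist[i][k] + dist[k][j]). The final matrix gives, for each (i, j), the minimum total weight of any directed path from i to j (possibly empty when i = j).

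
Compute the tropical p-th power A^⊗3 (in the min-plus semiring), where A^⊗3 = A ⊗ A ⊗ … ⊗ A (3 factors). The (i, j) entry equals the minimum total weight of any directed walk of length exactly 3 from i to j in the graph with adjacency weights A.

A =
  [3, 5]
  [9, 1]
A^⊗3 =
  [9, 7]
  [11, 3]

Each entry (A^⊗3)_ij equals the minimum over all length-3 walks i = v_0 → v_1 → … → v_3 = j of Σ_t A[v_t][v_{t+1}]. For example, for (i, j) = (0, 1) we minimise over 4 possible intermediate vertex sequences; the minimum is 7, attained along the walk 0 → 1 → 1 → 1.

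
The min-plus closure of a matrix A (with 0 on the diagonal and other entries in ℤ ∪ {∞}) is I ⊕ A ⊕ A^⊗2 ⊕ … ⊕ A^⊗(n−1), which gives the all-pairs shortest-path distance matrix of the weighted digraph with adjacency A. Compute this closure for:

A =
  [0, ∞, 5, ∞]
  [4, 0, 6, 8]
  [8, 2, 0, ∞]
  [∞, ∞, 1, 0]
Closure =
  [0, 7, 5, 15]
  [4, 0, 6, 8]
  [6, 2, 0, 10]
  [7, 3, 1, 0]

This is the Floyd-Warshall all-pairs shortest-path computation. For each intermediate vertex k = 0, 1, …, 3, update dist[i][j] ← min(dist[i][j], dist[i][k] + dist[k][j]). The final matrix gives, for each (i, j), the minimum total weight of any directed path from i to j (possibly empty when i = j).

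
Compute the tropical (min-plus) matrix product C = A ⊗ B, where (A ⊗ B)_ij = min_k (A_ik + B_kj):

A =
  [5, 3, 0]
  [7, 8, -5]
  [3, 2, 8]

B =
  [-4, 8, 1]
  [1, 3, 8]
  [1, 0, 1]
A ⊗ B =
  [1, 0, 1]
  [-4, -5, -4]
  [-1, 5, 4]

Apply the min-plus product entry-by-entry:
  C[0][0] = min over k of (A[0][0] + B[0][0] = 5 + -4 = 1, A[0][1] + B[1][0] = 3 + 1 = 4, A[0][2] + B[2][0] = 0 + 1 = 1) = 1 (attained at k = 0)
  C[0][1] = min over k of (A[0][0] + B[0][1] = 5 + 8 = 13, A[0][1] + B[1][1] = 3 + 3 = 6, A[0][2] + B[2][1] = 0 + 0 = 0) = 0 (attained at k = 2)
  C[0][2] = min over k of (A[0][0] + B[0][2] = 5 + 1 = 6, A[0][1] + B[1][2] = 3 + 8 = 11, A[0][2] + B[2][2] = 0 + 1 = 1) = 1 (attained at k = 2)
  C[1][0] = min over k of (A[1][0] + B[0][0] = 7 + -4 = 3, A[1][1] + B[1][0] = 8 + 1 = 9, A[1][2] + B[2][0] = -5 + 1 = -4) = -4 (attained at k = 2)
  C[1][1] = min over k of (A[1][0] + B[0][1] = 7 + 8 = 15, A[1][1] + B[1][1] = 8 + 3 = 11, A[1][2] + B[2][1] = -5 + 0 = -5) = -5 (attained at k = 2)
  C[1][2] = min over k of (A[1][0] + B[0][2] = 7 + 1 = 8, A[1][1] + B[1][2] = 8 + 8 = 16, A[1][2] + B[2][2] = -5 + 1 = -4) = -4 (attained at k = 2)
  C[2][0] = min over k of (A[2][0] + B[0][0] = 3 + -4 = -1, A[2][1] + B[1][0] = 2 + 1 = 3, A[2][2] + B[2][0] = 8 + 1 = 9) = -1 (attained at k = 0)
  C[2][1] = min over k of (A[2][0] + B[0][1] = 3 + 8 = 11, A[2][1] + B[1][1] = 2 + 3 = 5, A[2][2] + B[2][1] = 8 + 0 = 8) = 5 (attained at k = 1)
  C[2][2] = min over k of (A[2][0] + B[0][2] = 3 + 1 = 4, A[2][1] + B[1][2] = 2 + 8 = 10, A[2][2] + B[2][2] = 8 + 1 = 9) = 4 (attained at k = 0)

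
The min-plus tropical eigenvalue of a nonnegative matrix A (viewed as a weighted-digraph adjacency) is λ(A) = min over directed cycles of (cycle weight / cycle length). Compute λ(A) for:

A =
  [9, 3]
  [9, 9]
λ(A) = 6

Enumerate directed cycles and compute their means (weight / length). Sample:
  cycle 0 → 0: weight = 9, length = 1, mean = 9/1 ≈ 9.000
  cycle 1 → 1: weight = 9, length = 1, mean = 9/1 ≈ 9.000
  cycle 0 → 1 → 0: weight = 12, length = 2, mean = 12/2 ≈ 6.000
  cycle 1 → 0 → 1: weight = 12, length = 2, mean = 12/2 ≈ 6.000
Minimum mean = 6.000, attained e.g. along the cycle 0 → 1 → 0 with weight 12 and length 2. So λ(A) = 12/2 = 6.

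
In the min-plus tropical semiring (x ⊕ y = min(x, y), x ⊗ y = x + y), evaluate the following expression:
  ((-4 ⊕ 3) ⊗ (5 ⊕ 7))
((-4 ⊕ 3) ⊗ (5 ⊕ 7)) = 1

Expand innermost to outermost. Recall ⊕ takes the minimum of its arguments and ⊗ takes their sum. Working out the expression ((-4 ⊕ 3) ⊗ (5 ⊕ 7)) gives 1.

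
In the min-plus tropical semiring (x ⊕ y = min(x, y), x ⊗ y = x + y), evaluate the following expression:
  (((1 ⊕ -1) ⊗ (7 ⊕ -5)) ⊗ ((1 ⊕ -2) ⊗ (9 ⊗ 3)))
(((1 ⊕ -1) ⊗ (7 ⊕ -5)) ⊗ ((1 ⊕ -2) ⊗ (9 ⊗ 3))) = 4

Expand innermost to outermost. Recall ⊕ takes the minimum of its arguments and ⊗ takes their sum. Working out the expression (((1 ⊕ -1) ⊗ (7 ⊕ -5)) ⊗ ((1 ⊕ -2) ⊗ (9 ⊗ 3))) gives 4.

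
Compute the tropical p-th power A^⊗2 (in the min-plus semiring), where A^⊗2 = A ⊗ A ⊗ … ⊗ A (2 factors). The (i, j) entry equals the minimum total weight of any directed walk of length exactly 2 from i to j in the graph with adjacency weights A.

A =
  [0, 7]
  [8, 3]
A^⊗2 =
  [0, 7]
  [8, 6]

Each entry (A^⊗2)_ij equals the minimum over all length-2 walks i = v_0 → v_1 → … → v_2 = j of Σ_t A[v_t][v_{t+1}]. For example, for (i, j) = (0, 1) we minimise over 2 possible intermediate vertex sequences; the minimum is 7, attained along the walk 0 → 0 → 1.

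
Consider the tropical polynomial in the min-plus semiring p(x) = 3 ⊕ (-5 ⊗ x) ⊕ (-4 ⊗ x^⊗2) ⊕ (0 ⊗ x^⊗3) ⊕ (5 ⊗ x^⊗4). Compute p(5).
p(5) = 0

A tropical monomial a ⊗ x^⊗i evaluates to a + i · x. Evaluating each term at x = 5:
  Term 0 contributes 3 + 0 · 5 = 3
  Term 1 contributes -5 + 1 · 5 = 0
  Term 2 contributes -4 + 2 · 5 = 6
  Term 3 contributes 0 + 3 · 5 = 15
  Term 4 contributes 5 + 4 · 5 = 25
p(5) = ⊕ of these = min[3, 0, 6, 15, 25] = 0.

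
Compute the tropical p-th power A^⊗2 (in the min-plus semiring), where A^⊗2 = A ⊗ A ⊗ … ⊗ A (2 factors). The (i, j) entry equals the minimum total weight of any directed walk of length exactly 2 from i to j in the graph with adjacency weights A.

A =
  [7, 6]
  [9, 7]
A^⊗2 =
  [14, 13]
  [16, 14]

Each entry (A^⊗2)_ij equals the minimum over all length-2 walks i = v_0 → v_1 → … → v_2 = j of Σ_t A[v_t][v_{t+1}]. For example, for (i, j) = (0, 1) we minimise over 2 possible intermediate vertex sequences; the minimum is 13, attained along the walk 0 → 0 → 1.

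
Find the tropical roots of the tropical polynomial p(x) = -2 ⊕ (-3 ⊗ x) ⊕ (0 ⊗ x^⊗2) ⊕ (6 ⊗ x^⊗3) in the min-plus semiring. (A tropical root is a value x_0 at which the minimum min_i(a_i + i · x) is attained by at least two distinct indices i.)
Roots: {-6, -3, 1}

Each tropical root is a break point of the lower envelope of the lines y = a_i + i · x (there are 4 lines, with slopes 0, 1, ..., 3). Only the lines that attain the minimum somewhere contribute to roots; other lines are dominated. Here the surviving (envelope) indices are i = 3, i = 2, i = 1, i = 0.
Intersections between consecutive envelope lines give the roots: for adjacent envelope indices i < j the intersection is x = (a_i − a_j) / (j − i). Reading off the sorted break points: {-6, -3, 1}.
Verification: at each break x_0, at least two indices attain the minimum of min_i(a_i + i · x_0).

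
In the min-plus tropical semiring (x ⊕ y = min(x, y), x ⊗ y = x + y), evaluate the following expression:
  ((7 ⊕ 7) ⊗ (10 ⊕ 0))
((7 ⊕ 7) ⊗ (10 ⊕ 0)) = 7

Expand innermost to outermost. Recall ⊕ takes the minimum of its arguments and ⊗ takes their sum. Working out the expression ((7 ⊕ 7) ⊗ (10 ⊕ 0)) gives 7.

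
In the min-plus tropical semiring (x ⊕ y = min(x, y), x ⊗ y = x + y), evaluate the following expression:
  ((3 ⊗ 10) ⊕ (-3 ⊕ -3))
((3 ⊗ 10) ⊕ (-3 ⊕ -3)) = -3

Expand innermost to outermost. Recall ⊕ takes the minimum of its arguments and ⊗ takes their sum. Working out the expression ((3 ⊗ 10) ⊕ (-3 ⊕ -3)) gives -3.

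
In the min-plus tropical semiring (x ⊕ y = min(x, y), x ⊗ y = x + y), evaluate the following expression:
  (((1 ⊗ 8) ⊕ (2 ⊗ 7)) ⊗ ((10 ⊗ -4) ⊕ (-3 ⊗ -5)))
(((1 ⊗ 8) ⊕ (2 ⊗ 7)) ⊗ ((10 ⊗ -4) ⊕ (-3 ⊗ -5))) = 1

Expand innermost to outermost. Recall ⊕ takes the minimum of its arguments and ⊗ takes their sum. Working out the expression (((1 ⊗ 8) ⊕ (2 ⊗ 7)) ⊗ ((10 ⊗ -4) ⊕ (-3 ⊗ -5))) gives 1.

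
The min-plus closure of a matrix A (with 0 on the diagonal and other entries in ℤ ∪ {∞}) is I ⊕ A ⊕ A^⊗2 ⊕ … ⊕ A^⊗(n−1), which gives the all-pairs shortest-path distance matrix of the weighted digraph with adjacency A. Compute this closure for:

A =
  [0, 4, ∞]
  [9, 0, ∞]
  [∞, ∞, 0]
Closure =
  [0, 4, ∞]
  [9, 0, ∞]
  [∞, ∞, 0]

This is the Floyd-Warshall all-pairs shortest-path computation. For each intermediate vertex k = 0, 1, …, 2, update dist[i][j] ← min(dist[i][j], dist[i][k] + dist[k][j]). The final matrix gives, for each (i, j), the minimum total weight of any directed path from i to j (possibly empty when i = j).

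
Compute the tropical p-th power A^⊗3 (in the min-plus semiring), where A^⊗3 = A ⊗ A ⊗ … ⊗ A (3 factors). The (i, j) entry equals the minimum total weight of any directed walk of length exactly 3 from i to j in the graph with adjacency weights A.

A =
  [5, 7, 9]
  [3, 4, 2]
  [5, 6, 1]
A^⊗3 =
  [14, 15, 10]
  [8, 9, 4]
  [7, 8, 3]

Each entry (A^⊗3)_ij equals the minimum over all length-3 walks i = v_0 → v_1 → … → v_3 = j of Σ_t A[v_t][v_{t+1}]. For example, for (i, j) = (0, 2) we minimise over 9 possible intermediate vertex sequences; the minimum is 10, attained along the walk 0 → 1 → 2 → 2.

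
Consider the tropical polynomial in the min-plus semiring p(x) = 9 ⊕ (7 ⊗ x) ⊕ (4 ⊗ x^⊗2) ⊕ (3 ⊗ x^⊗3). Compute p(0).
p(0) = 3

A tropical monomial a ⊗ x^⊗i evaluates to a + i · x. Evaluating each term at x = 0:
  Term 0 contributes 9 + 0 · 0 = 9
  Term 1 contributes 7 + 1 · 0 = 7
  Term 2 contributes 4 + 2 · 0 = 4
  Term 3 contributes 3 + 3 · 0 = 3
p(0) = ⊕ of these = min[9, 7, 4, 3] = 3.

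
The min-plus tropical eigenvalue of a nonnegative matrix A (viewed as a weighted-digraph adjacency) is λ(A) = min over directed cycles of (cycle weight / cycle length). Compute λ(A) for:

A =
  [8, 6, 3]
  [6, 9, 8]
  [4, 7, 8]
λ(A) = 7/2

Enumerate directed cycles and compute their means (weight / length). Sample:
  cycle 0 → 0: weight = 8, length = 1, mean = 8/1 ≈ 8.000
  cycle 1 → 1: weight = 9, length = 1, mean = 9/1 ≈ 9.000
  cycle 2 → 2: weight = 8, length = 1, mean = 8/1 ≈ 8.000
  cycle 0 → 1 → 0: weight = 12, length = 2, mean = 12/2 ≈ 6.000
  cycle 0 → 2 → 0: weight = 7, length = 2, mean = 7/2 ≈ 3.500
  cycle 1 → 0 → 1: weight = 12, length = 2, mean = 12/2 ≈ 6.000
Minimum mean = 3.500, attained e.g. along the cycle 0 → 2 → 0 with weight 7 and length 2. So λ(A) = 7/2 = 7/2.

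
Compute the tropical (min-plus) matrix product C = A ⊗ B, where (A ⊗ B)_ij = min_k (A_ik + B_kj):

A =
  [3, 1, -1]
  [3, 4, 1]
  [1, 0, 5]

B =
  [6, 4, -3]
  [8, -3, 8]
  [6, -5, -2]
A ⊗ B =
  [5, -6, -3]
  [7, -4, -1]
  [7, -3, -2]

Apply the min-plus product entry-by-entry:
  C[0][0] = min over k of (A[0][0] + B[0][0] = 3 + 6 = 9, A[0][1] + B[1][0] = 1 + 8 = 9, A[0][2] + B[2][0] = -1 + 6 = 5) = 5 (attained at k = 2)
  C[0][1] = min over k of (A[0][0] + B[0][1] = 3 + 4 = 7, A[0][1] + B[1][1] = 1 + -3 = -2, A[0][2] + B[2][1] = -1 + -5 = -6) = -6 (attained at k = 2)
  C[0][2] = min over k of (A[0][0] + B[0][2] = 3 + -3 = 0, A[0][1] + B[1][2] = 1 + 8 = 9, A[0][2] + B[2][2] = -1 + -2 = -3) = -3 (attained at k = 2)
  C[1][0] = min over k of (A[1][0] + B[0][0] = 3 + 6 = 9, A[1][1] + B[1][0] = 4 + 8 = 12, A[1][2] + B[2][0] = 1 + 6 = 7) = 7 (attained at k = 2)
  C[1][1] = min over k of (A[1][0] + B[0][1] = 3 + 4 = 7, A[1][1] + B[1][1] = 4 + -3 = 1, A[1][2] + B[2][1] = 1 + -5 = -4) = -4 (attained at k = 2)
  C[1][2] = min over k of (A[1][0] + B[0][2] = 3 + -3 = 0, A[1][1] + B[1][2] = 4 + 8 = 12, A[1][2] + B[2][2] = 1 + -2 = -1) = -1 (attained at k = 2)
  C[2][0] = min over k of (A[2][0] + B[0][0] = 1 + 6 = 7, A[2][1] + B[1][0] = 0 + 8 = 8, A[2][2] + B[2][0] = 5 + 6 = 11) = 7 (attained at k = 0)
  C[2][1] = min over k of (A[2][0] + B[0][1] = 1 + 4 = 5, A[2][1] + B[1][1] = 0 + -3 = -3, A[2][2] + B[2][1] = 5 + -5 = 0) = -3 (attained at k = 1)
  C[2][2] = min over k of (A[2][0] + B[0][2] = 1 + -3 = -2, A[2][1] + B[1][2] = 0 + 8 = 8, A[2][2] + B[2][2] = 5 + -2 = 3) = -2 (attained at k = 0)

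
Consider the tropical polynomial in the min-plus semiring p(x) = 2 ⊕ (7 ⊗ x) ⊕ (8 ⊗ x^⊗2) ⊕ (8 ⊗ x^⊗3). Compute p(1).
p(1) = 2

A tropical monomial a ⊗ x^⊗i evaluates to a + i · x. Evaluating each term at x = 1:
  Term 0 contributes 2 + 0 · 1 = 2
  Term 1 contributes 7 + 1 · 1 = 8
  Term 2 contributes 8 + 2 · 1 = 10
  Term 3 contributes 8 + 3 · 1 = 11
p(1) = ⊕ of these = min[2, 8, 10, 11] = 2.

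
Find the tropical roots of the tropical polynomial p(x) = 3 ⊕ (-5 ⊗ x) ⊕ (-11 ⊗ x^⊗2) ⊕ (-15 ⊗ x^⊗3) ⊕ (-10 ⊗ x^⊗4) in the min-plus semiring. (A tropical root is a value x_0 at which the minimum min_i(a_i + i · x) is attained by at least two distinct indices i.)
Roots: {-5, 4, 6, 8}

Each tropical root is a break point of the lower envelope of the lines y = a_i + i · x (there are 5 lines, with slopes 0, 1, ..., 4). Only the lines that attain the minimum somewhere contribute to roots; other lines are dominated. Here the surviving (envelope) indices are i = 4, i = 3, i = 2, i = 1, i = 0.
Intersections between consecutive envelope lines give the roots: for adjacent envelope indices i < j the intersection is x = (a_i − a_j) / (j − i). Reading off the sorted break points: {-5, 4, 6, 8}.
Verification: at each break x_0, at least two indices attain the minimum of min_i(a_i + i · x_0).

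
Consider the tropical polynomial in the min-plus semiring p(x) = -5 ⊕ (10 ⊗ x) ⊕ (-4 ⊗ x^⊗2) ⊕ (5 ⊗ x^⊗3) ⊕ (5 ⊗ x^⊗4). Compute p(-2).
p(-2) = -8

A tropical monomial a ⊗ x^⊗i evaluates to a + i · x. Evaluating each term at x = -2:
  Term 0 contributes -5 + 0 · -2 = -5
  Term 1 contributes 10 + 1 · -2 = 8
  Term 2 contributes -4 + 2 · -2 = -8
  Term 3 contributes 5 + 3 · -2 = -1
  Term 4 contributes 5 + 4 · -2 = -3
p(-2) = ⊕ of these = min[-5, 8, -8, -1, -3] = -8.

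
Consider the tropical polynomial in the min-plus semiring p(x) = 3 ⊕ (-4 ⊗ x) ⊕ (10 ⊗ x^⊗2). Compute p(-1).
p(-1) = -5

A tropical monomial a ⊗ x^⊗i evaluates to a + i · x. Evaluating each term at x = -1:
  Term 0 contributes 3 + 0 · -1 = 3
  Term 1 contributes -4 + 1 · -1 = -5
  Term 2 contributes 10 + 2 · -1 = 8
p(-1) = ⊕ of these = min[3, -5, 8] = -5.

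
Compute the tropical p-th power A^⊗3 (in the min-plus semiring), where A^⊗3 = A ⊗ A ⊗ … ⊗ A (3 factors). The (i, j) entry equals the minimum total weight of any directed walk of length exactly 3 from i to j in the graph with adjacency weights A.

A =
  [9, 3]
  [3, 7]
A^⊗3 =
  [13, 9]
  [9, 13]

Each entry (A^⊗3)_ij equals the minimum over all length-3 walks i = v_0 → v_1 → … → v_3 = j of Σ_t A[v_t][v_{t+1}]. For example, for (i, j) = (0, 1) we minimise over 4 possible intermediate vertex sequences; the minimum is 9, attained along the walk 0 → 1 → 0 → 1.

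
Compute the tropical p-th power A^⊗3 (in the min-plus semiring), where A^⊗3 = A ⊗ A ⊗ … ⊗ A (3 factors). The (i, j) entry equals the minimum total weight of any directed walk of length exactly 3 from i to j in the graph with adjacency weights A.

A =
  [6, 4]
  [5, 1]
A^⊗3 =
  [10, 6]
  [7, 3]

Each entry (A^⊗3)_ij equals the minimum over all length-3 walks i = v_0 → v_1 → … → v_3 = j of Σ_t A[v_t][v_{t+1}]. For example, for (i, j) = (0, 1) we minimise over 4 possible intermediate vertex sequences; the minimum is 6, attained along the walk 0 → 1 → 1 → 1.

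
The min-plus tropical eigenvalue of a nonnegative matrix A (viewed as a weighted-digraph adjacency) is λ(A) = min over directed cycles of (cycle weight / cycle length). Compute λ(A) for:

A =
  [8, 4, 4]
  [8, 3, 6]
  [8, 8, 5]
λ(A) = 3

Enumerate directed cycles and compute their means (weight / length). Sample:
  cycle 0 → 0: weight = 8, length = 1, mean = 8/1 ≈ 8.000
  cycle 1 → 1: weight = 3, length = 1, mean = 3/1 ≈ 3.000
  cycle 2 → 2: weight = 5, length = 1, mean = 5/1 ≈ 5.000
  cycle 0 → 1 → 0: weight = 12, length = 2, mean = 12/2 ≈ 6.000
  cycle 0 → 2 → 0: weight = 12, length = 2, mean = 12/2 ≈ 6.000
  cycle 1 → 0 → 1: weight = 12, length = 2, mean = 12/2 ≈ 6.000
Minimum mean = 3.000, attained e.g. along the cycle 1 → 1 with weight 3 and length 1. So λ(A) = 3/1 = 3.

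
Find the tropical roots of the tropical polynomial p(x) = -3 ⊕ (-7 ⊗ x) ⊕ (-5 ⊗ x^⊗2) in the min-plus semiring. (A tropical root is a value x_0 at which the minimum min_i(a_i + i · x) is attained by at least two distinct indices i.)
Roots: {-2, 4}

Each tropical root is a break point of the lower envelope of the lines y = a_i + i · x (there are 3 lines, with slopes 0, 1, ..., 2). Only the lines that attain the minimum somewhere contribute to roots; other lines are dominated. Here the surviving (envelope) indices are i = 2, i = 1, i = 0.
Intersections between consecutive envelope lines give the roots: for adjacent envelope indices i < j the intersection is x = (a_i − a_j) / (j − i). Reading off the sorted break points: {-2, 4}.
Verification: at each break x_0, at least two indices attain the minimum of min_i(a_i + i · x_0).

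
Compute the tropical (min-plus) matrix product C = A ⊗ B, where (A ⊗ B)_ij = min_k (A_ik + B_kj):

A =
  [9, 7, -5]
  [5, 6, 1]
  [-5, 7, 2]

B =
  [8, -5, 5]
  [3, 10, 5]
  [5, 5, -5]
A ⊗ B =
  [0, 0, -10]
  [6, 0, -4]
  [3, -10, -3]

Apply the min-plus product entry-by-entry:
  C[0][0] = min over k of (A[0][0] + B[0][0] = 9 + 8 = 17, A[0][1] + B[1][0] = 7 + 3 = 10, A[0][2] + B[2][0] = -5 + 5 = 0) = 0 (attained at k = 2)
  C[0][1] = min over k of (A[0][0] + B[0][1] = 9 + -5 = 4, A[0][1] + B[1][1] = 7 + 10 = 17, A[0][2] + B[2][1] = -5 + 5 = 0) = 0 (attained at k = 2)
  C[0][2] = min over k of (A[0][0] + B[0][2] = 9 + 5 = 14, A[0][1] + B[1][2] = 7 + 5 = 12, A[0][2] + B[2][2] = -5 + -5 = -10) = -10 (attained at k = 2)
  C[1][0] = min over k of (A[1][0] + B[0][0] = 5 + 8 = 13, A[1][1] + B[1][0] = 6 + 3 = 9, A[1][2] + B[2][0] = 1 + 5 = 6) = 6 (attained at k = 2)
  C[1][1] = min over k of (A[1][0] + B[0][1] = 5 + -5 = 0, A[1][1] + B[1][1] = 6 + 10 = 16, A[1][2] + B[2][1] = 1 + 5 = 6) = 0 (attained at k = 0)
  C[1][2] = min over k of (A[1][0] + B[0][2] = 5 + 5 = 10, A[1][1] + B[1][2] = 6 + 5 = 11, A[1][2] + B[2][2] = 1 + -5 = -4) = -4 (attained at k = 2)
  C[2][0] = min over k of (A[2][0] + B[0][0] = -5 + 8 = 3, A[2][1] + B[1][0] = 7 + 3 = 10, A[2][2] + B[2][0] = 2 + 5 = 7) = 3 (attained at k = 0)
  C[2][1] = min over k of (A[2][0] + B[0][1] = -5 + -5 = -10, A[2][1] + B[1][1] = 7 + 10 = 17, A[2][2] + B[2][1] = 2 + 5 = 7) = -10 (attained at k = 0)
  C[2][2] = min over k of (A[2][0] + B[0][2] = -5 + 5 = 0, A[2][1] + B[1][2] = 7 + 5 = 12, A[2][2] + B[2][2] = 2 + -5 = -3) = -3 (attained at k = 2)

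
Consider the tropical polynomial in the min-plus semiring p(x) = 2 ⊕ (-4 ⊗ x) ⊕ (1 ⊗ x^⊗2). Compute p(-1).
p(-1) = -5

A tropical monomial a ⊗ x^⊗i evaluates to a + i · x. Evaluating each term at x = -1:
  Term 0 contributes 2 + 0 · -1 = 2
  Term 1 contributes -4 + 1 · -1 = -5
  Term 2 contributes 1 + 2 · -1 = -1
p(-1) = ⊕ of these = min[2, -5, -1] = -5.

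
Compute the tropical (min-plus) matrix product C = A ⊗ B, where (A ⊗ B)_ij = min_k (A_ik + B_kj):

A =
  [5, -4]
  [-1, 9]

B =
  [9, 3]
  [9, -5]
A ⊗ B =
  [5, -9]
  [8, 2]

Apply the min-plus product entry-by-entry:
  C[0][0] = min over k of (A[0][0] + B[0][0] = 5 + 9 = 14, A[0][1] + B[1][0] = -4 + 9 = 5) = 5 (attained at k = 1)
  C[0][1] = min over k of (A[0][0] + B[0][1] = 5 + 3 = 8, A[0][1] + B[1][1] = -4 + -5 = -9) = -9 (attained at k = 1)
  C[1][0] = min over k of (A[1][0] + B[0][0] = -1 + 9 = 8, A[1][1] + B[1][0] = 9 + 9 = 18) = 8 (attained at k = 0)
  C[1][1] = min over k of (A[1][0] + B[0][1] = -1 + 3 = 2, A[1][1] + B[1][1] = 9 + -5 = 4) = 2 (attained at k = 0)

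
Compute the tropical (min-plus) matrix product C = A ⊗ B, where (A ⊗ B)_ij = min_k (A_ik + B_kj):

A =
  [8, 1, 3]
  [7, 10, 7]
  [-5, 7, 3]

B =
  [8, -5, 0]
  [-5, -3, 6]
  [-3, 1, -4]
A ⊗ B =
  [-4, -2, -1]
  [4, 2, 3]
  [0, -10, -5]

Apply the min-plus product entry-by-entry:
  C[0][0] = min over k of (A[0][0] + B[0][0] = 8 + 8 = 16, A[0][1] + B[1][0] = 1 + -5 = -4, A[0][2] + B[2][0] = 3 + -3 = 0) = -4 (attained at k = 1)
  C[0][1] = min over k of (A[0][0] + B[0][1] = 8 + -5 = 3, A[0][1] + B[1][1] = 1 + -3 = -2, A[0][2] + B[2][1] = 3 + 1 = 4) = -2 (attained at k = 1)
  C[0][2] = min over k of (A[0][0] + B[0][2] = 8 + 0 = 8, A[0][1] + B[1][2] = 1 + 6 = 7, A[0][2] + B[2][2] = 3 + -4 = -1) = -1 (attained at k = 2)
  C[1][0] = min over k of (A[1][0] + B[0][0] = 7 + 8 = 15, A[1][1] + B[1][0] = 10 + -5 = 5, A[1][2] + B[2][0] = 7 + -3 = 4) = 4 (attained at k = 2)
  C[1][1] = min over k of (A[1][0] + B[0][1] = 7 + -5 = 2, A[1][1] + B[1][1] = 10 + -3 = 7, A[1][2] + B[2][1] = 7 + 1 = 8) = 2 (attained at k = 0)
  C[1][2] = min over k of (A[1][0] + B[0][2] = 7 + 0 = 7, A[1][1] + B[1][2] = 10 + 6 = 16, A[1][2] + B[2][2] = 7 + -4 = 3) = 3 (attained at k = 2)
  C[2][0] = min over k of (A[2][0] + B[0][0] = -5 + 8 = 3, A[2][1] + B[1][0] = 7 + -5 = 2, A[2][2] + B[2][0] = 3 + -3 = 0) = 0 (attained at k = 2)
  C[2][1] = min over k of (A[2][0] + B[0][1] = -5 + -5 = -10, A[2][1] + B[1][1] = 7 + -3 = 4, A[2][2] + B[2][1] = 3 + 1 = 4) = -10 (attained at k = 0)
  C[2][2] = min over k of (A[2][0] + B[0][2] = -5 + 0 = -5, A[2][1] + B[1][2] = 7 + 6 = 13, A[2][2] + B[2][2] = 3 + -4 = -1) = -5 (attained at k = 0)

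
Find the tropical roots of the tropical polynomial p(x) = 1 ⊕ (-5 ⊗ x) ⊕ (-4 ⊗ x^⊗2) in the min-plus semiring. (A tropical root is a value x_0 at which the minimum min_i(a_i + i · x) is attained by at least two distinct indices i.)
Roots: {-1, 6}

Each tropical root is a break point of the lower envelope of the lines y = a_i + i · x (there are 3 lines, with slopes 0, 1, ..., 2). Only the lines that attain the minimum somewhere contribute to roots; other lines are dominated. Here the surviving (envelope) indices are i = 2, i = 1, i = 0.
Intersections between consecutive envelope lines give the roots: for adjacent envelope indices i < j the intersection is x = (a_i − a_j) / (j − i). Reading off the sorted break points: {-1, 6}.
Verification: at each break x_0, at least two indices attain the minimum of min_i(a_i + i · x_0).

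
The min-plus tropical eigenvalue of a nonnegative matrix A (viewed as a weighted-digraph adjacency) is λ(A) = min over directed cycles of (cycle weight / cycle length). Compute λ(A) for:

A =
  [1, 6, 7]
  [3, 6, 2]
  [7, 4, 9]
λ(A) = 1

Enumerate directed cycles and compute their means (weight / length). Sample:
  cycle 0 → 0: weight = 1, length = 1, mean = 1/1 ≈ 1.000
  cycle 1 → 1: weight = 6, length = 1, mean = 6/1 ≈ 6.000
  cycle 2 → 2: weight = 9, length = 1, mean = 9/1 ≈ 9.000
  cycle 0 → 1 → 0: weight = 9, length = 2, mean = 9/2 ≈ 4.500
  cycle 0 → 2 → 0: weight = 14, length = 2, mean = 14/2 ≈ 7.000
  cycle 1 → 0 → 1: weight = 9, length = 2, mean = 9/2 ≈ 4.500
Minimum mean = 1.000, attained e.g. along the cycle 0 → 0 with weight 1 and length 1. So λ(A) = 1/1 = 1.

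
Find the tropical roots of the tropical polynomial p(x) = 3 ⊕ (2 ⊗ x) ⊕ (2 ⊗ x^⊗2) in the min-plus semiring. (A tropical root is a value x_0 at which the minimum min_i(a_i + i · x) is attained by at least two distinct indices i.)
Roots: {0, 1}

Each tropical root is a break point of the lower envelope of the lines y = a_i + i · x (there are 3 lines, with slopes 0, 1, ..., 2). Only the lines that attain the minimum somewhere contribute to roots; other lines are dominated. Here the surviving (envelope) indices are i = 2, i = 1, i = 0.
Intersections between consecutive envelope lines give the roots: for adjacent envelope indices i < j the intersection is x = (a_i − a_j) / (j − i). Reading off the sorted break points: {0, 1}.
Verification: at each break x_0, at least two indices attain the minimum of min_i(a_i + i · x_0).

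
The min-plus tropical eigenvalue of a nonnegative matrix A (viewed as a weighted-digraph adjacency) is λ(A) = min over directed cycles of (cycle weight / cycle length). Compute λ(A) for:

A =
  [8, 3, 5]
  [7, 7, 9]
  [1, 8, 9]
λ(A) = 3

Enumerate directed cycles and compute their means (weight / length). Sample:
  cycle 0 → 0: weight = 8, length = 1, mean = 8/1 ≈ 8.000
  cycle 1 → 1: weight = 7, length = 1, mean = 7/1 ≈ 7.000
  cycle 2 → 2: weight = 9, length = 1, mean = 9/1 ≈ 9.000
  cycle 0 → 1 → 0: weight = 10, length = 2, mean = 10/2 ≈ 5.000
  cycle 0 → 2 → 0: weight = 6, length = 2, mean = 6/2 ≈ 3.000
  cycle 1 → 0 → 1: weight = 10, length = 2, mean = 10/2 ≈ 5.000
Minimum mean = 3.000, attained e.g. along the cycle 0 → 2 → 0 with weight 6 and length 2. So λ(A) = 6/2 = 3.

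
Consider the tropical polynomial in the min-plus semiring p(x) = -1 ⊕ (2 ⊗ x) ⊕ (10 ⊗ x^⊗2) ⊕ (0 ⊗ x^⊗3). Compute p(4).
p(4) = -1

A tropical monomial a ⊗ x^⊗i evaluates to a + i · x. Evaluating each term at x = 4:
  Term 0 contributes -1 + 0 · 4 = -1
  Term 1 contributes 2 + 1 · 4 = 6
  Term 2 contributes 10 + 2 · 4 = 18
  Term 3 contributes 0 + 3 · 4 = 12
p(4) = ⊕ of these = min[-1, 6, 18, 12] = -1.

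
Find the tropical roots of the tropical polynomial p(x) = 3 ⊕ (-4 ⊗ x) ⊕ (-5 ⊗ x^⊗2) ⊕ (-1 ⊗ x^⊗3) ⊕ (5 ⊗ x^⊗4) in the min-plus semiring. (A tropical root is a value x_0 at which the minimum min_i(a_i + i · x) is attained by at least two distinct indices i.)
Roots: {-6, -4, 1, 7}

Each tropical root is a break point of the lower envelope of the lines y = a_i + i · x (there are 5 lines, with slopes 0, 1, ..., 4). Only the lines that attain the minimum somewhere contribute to roots; other lines are dominated. Here the surviving (envelope) indices are i = 4, i = 3, i = 2, i = 1, i = 0.
Intersections between consecutive envelope lines give the roots: for adjacent envelope indices i < j the intersection is x = (a_i − a_j) / (j − i). Reading off the sorted break points: {-6, -4, 1, 7}.
Verification: at each break x_0, at least two indices attain the minimum of min_i(a_i + i · x_0).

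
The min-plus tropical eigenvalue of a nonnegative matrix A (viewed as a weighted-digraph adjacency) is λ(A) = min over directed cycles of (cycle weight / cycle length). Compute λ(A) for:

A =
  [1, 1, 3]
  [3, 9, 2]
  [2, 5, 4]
λ(A) = 1

Enumerate directed cycles and compute their means (weight / length). Sample:
  cycle 0 → 0: weight = 1, length = 1, mean = 1/1 ≈ 1.000
  cycle 1 → 1: weight = 9, length = 1, mean = 9/1 ≈ 9.000
  cycle 2 → 2: weight = 4, length = 1, mean = 4/1 ≈ 4.000
  cycle 0 → 1 → 0: weight = 4, length = 2, mean = 4/2 ≈ 2.000
  cycle 0 → 2 → 0: weight = 5, length = 2, mean = 5/2 ≈ 2.500
  cycle 1 → 0 → 1: weight = 4, length = 2, mean = 4/2 ≈ 2.000
Minimum mean = 1.000, attained e.g. along the cycle 0 → 0 with weight 1 and length 1. So λ(A) = 1/1 = 1.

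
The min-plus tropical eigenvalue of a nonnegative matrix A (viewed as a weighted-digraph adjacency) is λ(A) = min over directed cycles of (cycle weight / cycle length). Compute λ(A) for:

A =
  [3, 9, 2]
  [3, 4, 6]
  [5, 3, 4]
λ(A) = 8/3

Enumerate directed cycles and compute their means (weight / length). Sample:
  cycle 0 → 0: weight = 3, length = 1, mean = 3/1 ≈ 3.000
  cycle 1 → 1: weight = 4, length = 1, mean = 4/1 ≈ 4.000
  cycle 2 → 2: weight = 4, length = 1, mean = 4/1 ≈ 4.000
  cycle 0 → 1 → 0: weight = 12, length = 2, mean = 12/2 ≈ 6.000
  cycle 0 → 2 → 0: weight = 7, length = 2, mean = 7/2 ≈ 3.500
  cycle 1 → 0 → 1: weight = 12, length = 2, mean = 12/2 ≈ 6.000
Minimum mean = 2.667, attained e.g. along the cycle 0 → 2 → 1 → 0 with weight 8 and length 3. So λ(A) = 8/3 = 8/3.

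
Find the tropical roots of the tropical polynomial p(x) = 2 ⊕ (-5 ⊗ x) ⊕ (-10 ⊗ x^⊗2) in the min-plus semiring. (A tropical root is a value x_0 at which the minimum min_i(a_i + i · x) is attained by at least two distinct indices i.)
Roots: {5, 7}

Each tropical root is a break point of the lower envelope of the lines y = a_i + i · x (there are 3 lines, with slopes 0, 1, ..., 2). Only the lines that attain the minimum somewhere contribute to roots; other lines are dominated. Here the surviving (envelope) indices are i = 2, i = 1, i = 0.
Intersections between consecutive envelope lines give the roots: for adjacent envelope indices i < j the intersection is x = (a_i − a_j) / (j − i). Reading off the sorted break points: {5, 7}.
Verification: at each break x_0, at least two indices attain the minimum of min_i(a_i + i · x_0).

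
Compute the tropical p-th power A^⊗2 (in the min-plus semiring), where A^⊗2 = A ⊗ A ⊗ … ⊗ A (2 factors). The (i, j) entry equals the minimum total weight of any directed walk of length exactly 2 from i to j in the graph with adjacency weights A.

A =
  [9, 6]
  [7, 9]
A^⊗2 =
  [13, 15]
  [16, 13]

Each entry (A^⊗2)_ij equals the minimum over all length-2 walks i = v_0 → v_1 → … → v_2 = j of Σ_t A[v_t][v_{t+1}]. For example, for (i, j) = (0, 1) we minimise over 2 possible intermediate vertex sequences; the minimum is 15, attained along the walk 0 → 0 → 1.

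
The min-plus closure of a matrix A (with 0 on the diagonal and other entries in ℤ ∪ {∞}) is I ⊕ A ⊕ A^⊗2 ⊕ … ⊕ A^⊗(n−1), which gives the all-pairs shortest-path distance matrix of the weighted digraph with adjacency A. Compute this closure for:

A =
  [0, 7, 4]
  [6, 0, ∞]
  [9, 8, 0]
Closure =
  [0, 7, 4]
  [6, 0, 10]
  [9, 8, 0]

This is the Floyd-Warshall all-pairs shortest-path computation. For each intermediate vertex k = 0, 1, …, 2, update dist[i][j] ← min(dist[i][j], dist[i][k] + dist[k][j]). The final matrix gives, for each (i, j), the minimum total weight of any directed path from i to j (possibly empty when i = j).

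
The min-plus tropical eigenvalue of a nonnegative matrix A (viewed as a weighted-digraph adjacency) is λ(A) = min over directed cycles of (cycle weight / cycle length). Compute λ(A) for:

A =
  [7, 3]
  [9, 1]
λ(A) = 1

Enumerate directed cycles and compute their means (weight / length). Sample:
  cycle 0 → 0: weight = 7, length = 1, mean = 7/1 ≈ 7.000
  cycle 1 → 1: weight = 1, length = 1, mean = 1/1 ≈ 1.000
  cycle 0 → 1 → 0: weight = 12, length = 2, mean = 12/2 ≈ 6.000
  cycle 1 → 0 → 1: weight = 12, length = 2, mean = 12/2 ≈ 6.000
Minimum mean = 1.000, attained e.g. along the cycle 1 → 1 with weight 1 and length 1. So λ(A) = 1/1 = 1.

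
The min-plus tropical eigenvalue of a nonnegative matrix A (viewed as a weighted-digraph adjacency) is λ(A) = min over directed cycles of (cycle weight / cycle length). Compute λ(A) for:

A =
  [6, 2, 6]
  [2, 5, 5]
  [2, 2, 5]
λ(A) = 2

Enumerate directed cycles and compute their means (weight / length). Sample:
  cycle 0 → 0: weight = 6, length = 1, mean = 6/1 ≈ 6.000
  cycle 1 → 1: weight = 5, length = 1, mean = 5/1 ≈ 5.000
  cycle 2 → 2: weight = 5, length = 1, mean = 5/1 ≈ 5.000
  cycle 0 → 1 → 0: weight = 4, length = 2, mean = 4/2 ≈ 2.000
  cycle 0 → 2 → 0: weight = 8, length = 2, mean = 8/2 ≈ 4.000
  cycle 1 → 0 → 1: weight = 4, length = 2, mean = 4/2 ≈ 2.000
Minimum mean = 2.000, attained e.g. along the cycle 0 → 1 → 0 with weight 4 and length 2. So λ(A) = 4/2 = 2.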